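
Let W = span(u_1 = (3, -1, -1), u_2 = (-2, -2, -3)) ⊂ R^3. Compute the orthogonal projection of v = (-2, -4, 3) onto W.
proj_W(v) = (-151/93, 13/93, -1/93)

Set up U = [u_1 | ... | u_2] ∈ R^(3×2). The projector onto W = col(U) is P = U (U^T U)^(-1) U^T.
Compute U^T U =
  [11, -1]
  [-1, 17],
and U^T v = (-5, 3).
Solve U^T U · c = U^T v for the coefficients: c = (-41/93, 14/93). The projection is proj_W(v) = U c.
Check: (v - proj_W(v)) · u_1 = 0  (should be 0).
Check: (v - proj_W(v)) · u_2 = 0  (should be 0).
Result: proj_W(v) = (-151/93, 13/93, -1/93).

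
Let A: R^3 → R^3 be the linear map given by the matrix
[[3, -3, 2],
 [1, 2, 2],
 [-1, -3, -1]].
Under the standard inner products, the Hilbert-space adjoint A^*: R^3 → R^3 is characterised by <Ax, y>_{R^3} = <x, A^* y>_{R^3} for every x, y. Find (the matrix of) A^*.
A^* = A^T =
[[3, 1, -1],
 [-3, 2, -3],
 [2, 2, -1]]

For real matrices with standard dot products, the defining identity <Ax, y> = <x, A^* y> gives (Ax)^T y = x^T (A^*) y, i.e. x^T A^T y = x^T (A^*) y. Since this holds for all x, y, we must have A^* = A^T. Therefore
A^* =
[[3, 1, -1],
 [-3, 2, -3],
 [2, 2, -1]].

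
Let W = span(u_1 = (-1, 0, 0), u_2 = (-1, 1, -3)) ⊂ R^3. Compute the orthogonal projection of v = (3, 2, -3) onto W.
proj_W(v) = (3, 11/10, -33/10)

Set up U = [u_1 | ... | u_2] ∈ R^(3×2). The projector onto W = col(U) is P = U (U^T U)^(-1) U^T.
Compute U^T U =
  [1, 1]
  [1, 11],
and U^T v = (-3, 8).
Solve U^T U · c = U^T v for the coefficients: c = (-41/10, 11/10). The projection is proj_W(v) = U c.
Check: (v - proj_W(v)) · u_1 = 0  (should be 0).
Check: (v - proj_W(v)) · u_2 = 0  (should be 0).
Result: proj_W(v) = (3, 11/10, -33/10).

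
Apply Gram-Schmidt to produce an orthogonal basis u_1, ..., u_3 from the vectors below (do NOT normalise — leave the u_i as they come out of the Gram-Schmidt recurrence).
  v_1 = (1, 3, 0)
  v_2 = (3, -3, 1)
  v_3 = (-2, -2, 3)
Orthogonal basis:
  u_1 = (1, 3, 0)
  u_2 = (18/5, -6/5, 1)
  u_3 = (-60/77, 20/77, 240/77)

Apply the Gram-Schmidt recurrence
  u_1 = v_1
  u_i = v_i − Σ_{j<i} ((v_i · u_j) / (u_j · u_j)) · u_j.

Step by step this gives:
  u_1 = (1, 3, 0)
  u_2 = (18/5, -6/5, 1)
  u_3 = (-60/77, 20/77, 240/77)

Orthogonality check:
  u_2 · u_1 = 0 (should be 0)
  u_3 · u_1 = 0 (should be 0)
  u_3 · u_2 = 0 (should be 0)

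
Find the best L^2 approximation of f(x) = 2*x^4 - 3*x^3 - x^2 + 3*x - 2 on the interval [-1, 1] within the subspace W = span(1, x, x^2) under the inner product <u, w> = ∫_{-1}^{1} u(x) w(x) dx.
g(x) = 5*x^2/7 + 6*x/5 - 76/35

The best approximation g ∈ W is the orthogonal projection of f onto W. Writing g = a_0 + a_1 x + a_2 x^2, the coefficients solve the normal equations G · a = b where
  G_{ij} = <φ_i, φ_j> and b_i = <f, φ_i>, with φ_0 = 1, φ_1 = x, φ_2 = x^2.
G =
  [2, 0, 2/3]
  [0, 2/3, 0]
  [2/3, 0, 2/5],
b = (-58/15, 4/5, -122/105).
Solving gives a_0 = -76/35, a_1 = 6/5, a_2 = 5/7, so
  g(x) = 5*x^2/7 + 6*x/5 - 76/35.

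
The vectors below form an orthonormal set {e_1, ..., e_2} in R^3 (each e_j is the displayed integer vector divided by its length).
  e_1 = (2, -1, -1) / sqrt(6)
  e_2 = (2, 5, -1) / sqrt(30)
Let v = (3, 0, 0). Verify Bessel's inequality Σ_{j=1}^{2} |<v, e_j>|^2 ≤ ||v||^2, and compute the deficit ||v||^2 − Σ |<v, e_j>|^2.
Σ |<v, e_j>|^2 = 36/5; ||v||^2 = 9; deficit = 9/5

Write each e_j = u_j / sqrt(<u_j, u_j>) where u_j is the displayed integer vector. Then <v, e_j> = <v, u_j> / sqrt(<u_j, u_j>), so |<v, e_j>|^2 = <v, u_j>^2 / <u_j, u_j>.
Coefficients: <v, e_1> = 6/sqrt(6), <v, e_2> = 6/sqrt(30).
Square and sum: Σ |<v, e_j>|^2 = 36/5.
Compute ||v||^2 = v·v = 9.
Deficit = 9 − 36/5 = 9/5 ≥ 0, confirming Bessel's inequality. (The deficit equals ||v − Σ <v,e_j> e_j||^2, the squared distance from v to span{e_j}.)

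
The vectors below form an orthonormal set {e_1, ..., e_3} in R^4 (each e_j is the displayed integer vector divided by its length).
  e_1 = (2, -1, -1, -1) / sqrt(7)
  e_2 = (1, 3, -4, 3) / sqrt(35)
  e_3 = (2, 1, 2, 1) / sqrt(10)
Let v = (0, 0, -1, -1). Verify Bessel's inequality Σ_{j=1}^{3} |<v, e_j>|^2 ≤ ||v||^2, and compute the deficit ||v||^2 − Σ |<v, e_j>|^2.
Σ |<v, e_j>|^2 = 3/2; ||v||^2 = 2; deficit = 1/2

Write each e_j = u_j / sqrt(<u_j, u_j>) where u_j is the displayed integer vector. Then <v, e_j> = <v, u_j> / sqrt(<u_j, u_j>), so |<v, e_j>|^2 = <v, u_j>^2 / <u_j, u_j>.
Coefficients: <v, e_1> = 2/sqrt(7), <v, e_2> = 1/sqrt(35), <v, e_3> = -3/sqrt(10).
Square and sum: Σ |<v, e_j>|^2 = 3/2.
Compute ||v||^2 = v·v = 2.
Deficit = 2 − 3/2 = 1/2 ≥ 0, confirming Bessel's inequality. (The deficit equals ||v − Σ <v,e_j> e_j||^2, the squared distance from v to span{e_j}.)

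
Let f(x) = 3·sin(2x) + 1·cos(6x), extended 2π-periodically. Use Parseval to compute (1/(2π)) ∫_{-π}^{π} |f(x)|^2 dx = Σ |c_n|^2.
Σ |c_n|^2 = 5

Expand |f|^2 and use orthogonality of {sin(nx), cos(mx)} on [-π, π]:
  ∫_{-π}^{π} sin(nx)^2 dx = π, ∫ cos(mx)^2 dx = π, and cross terms integrate to 0.
So ∫_{-π}^{π} f(x)^2 dx = 3^2 · π + 1^2 · π = (9 + 1)π.
Divide by 2π: (9 + 1)/2 = 5.
By Parseval, this equals Σ |c_n|^2.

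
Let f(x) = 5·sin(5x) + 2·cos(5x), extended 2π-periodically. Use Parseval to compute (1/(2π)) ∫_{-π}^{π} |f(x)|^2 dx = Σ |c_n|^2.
Σ |c_n|^2 = 29/2

Expand |f|^2 and use orthogonality of {sin(nx), cos(mx)} on [-π, π]:
  ∫_{-π}^{π} sin(nx)^2 dx = π, ∫ cos(mx)^2 dx = π, and cross terms integrate to 0.
So ∫_{-π}^{π} f(x)^2 dx = 5^2 · π + 2^2 · π = (25 + 4)π.
Divide by 2π: (25 + 4)/2 = 29/2.
By Parseval, this equals Σ |c_n|^2.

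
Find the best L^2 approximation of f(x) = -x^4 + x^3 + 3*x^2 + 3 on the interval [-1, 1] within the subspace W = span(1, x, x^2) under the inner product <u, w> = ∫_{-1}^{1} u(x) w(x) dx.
g(x) = 15*x^2/7 + 3*x/5 + 108/35

The best approximation g ∈ W is the orthogonal projection of f onto W. Writing g = a_0 + a_1 x + a_2 x^2, the coefficients solve the normal equations G · a = b where
  G_{ij} = <φ_i, φ_j> and b_i = <f, φ_i>, with φ_0 = 1, φ_1 = x, φ_2 = x^2.
G =
  [2, 0, 2/3]
  [0, 2/3, 0]
  [2/3, 0, 2/5],
b = (38/5, 2/5, 102/35).
Solving gives a_0 = 108/35, a_1 = 3/5, a_2 = 15/7, so
  g(x) = 15*x^2/7 + 3*x/5 + 108/35.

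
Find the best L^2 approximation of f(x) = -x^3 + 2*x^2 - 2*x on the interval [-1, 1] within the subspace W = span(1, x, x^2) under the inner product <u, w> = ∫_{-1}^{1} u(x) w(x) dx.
g(x) = 2*x^2 - 13*x/5

The best approximation g ∈ W is the orthogonal projection of f onto W. Writing g = a_0 + a_1 x + a_2 x^2, the coefficients solve the normal equations G · a = b where
  G_{ij} = <φ_i, φ_j> and b_i = <f, φ_i>, with φ_0 = 1, φ_1 = x, φ_2 = x^2.
G =
  [2, 0, 2/3]
  [0, 2/3, 0]
  [2/3, 0, 2/5],
b = (4/3, -26/15, 4/5).
Solving gives a_0 = 0, a_1 = -13/5, a_2 = 2, so
  g(x) = 2*x^2 - 13*x/5.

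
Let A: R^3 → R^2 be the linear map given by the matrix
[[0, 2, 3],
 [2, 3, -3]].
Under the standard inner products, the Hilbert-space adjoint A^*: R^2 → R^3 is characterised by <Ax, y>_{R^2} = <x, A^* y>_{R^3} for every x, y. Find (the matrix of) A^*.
A^* = A^T =
[[0, 2],
 [2, 3],
 [3, -3]]

For real matrices with standard dot products, the defining identity <Ax, y> = <x, A^* y> gives (Ax)^T y = x^T (A^*) y, i.e. x^T A^T y = x^T (A^*) y. Since this holds for all x, y, we must have A^* = A^T. Therefore
A^* =
[[0, 2],
 [2, 3],
 [3, -3]].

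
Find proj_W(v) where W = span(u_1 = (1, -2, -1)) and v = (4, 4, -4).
proj_W(v) = (0, 0, 0)

Set up U = [u_1 | ... | u_1] ∈ R^(3×1). The projector onto W = col(U) is P = U (U^T U)^(-1) U^T.
Compute U^T U =
  [6],
and U^T v = (0).
Solve U^T U · c = U^T v for the coefficients: c = (0). The projection is proj_W(v) = U c.
Check: (v - proj_W(v)) · u_1 = 0  (should be 0).
Result: proj_W(v) = (0, 0, 0).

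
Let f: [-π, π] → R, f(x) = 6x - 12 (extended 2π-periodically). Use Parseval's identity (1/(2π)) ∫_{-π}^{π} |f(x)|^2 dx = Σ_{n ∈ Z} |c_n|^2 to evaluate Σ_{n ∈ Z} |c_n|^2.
Σ |c_n|^2 = 12π^2 + 144

Expand and integrate term by term over [-π, π]:
  ∫ (6x)^2 dx = 36·(2π^3/3); ∫ 2·6·(-12)·x dx = 0 (odd integrand); ∫ (-12)^2 dx = 144·2π.
So (1/(2π)) ∫_{-π}^{π} (6x - 12)^2 dx = 36π^2/3 + 144 = 12π^2 + 144.
Parseval ⇒ Σ |c_n|^2 = 12π^2 + 144.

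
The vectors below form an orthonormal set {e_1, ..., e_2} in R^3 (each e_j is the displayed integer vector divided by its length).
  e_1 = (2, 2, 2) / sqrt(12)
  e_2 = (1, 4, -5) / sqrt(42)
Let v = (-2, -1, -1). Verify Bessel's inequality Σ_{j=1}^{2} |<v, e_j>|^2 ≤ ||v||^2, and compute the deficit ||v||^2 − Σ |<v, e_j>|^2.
Σ |<v, e_j>|^2 = 75/14; ||v||^2 = 6; deficit = 9/14

Write each e_j = u_j / sqrt(<u_j, u_j>) where u_j is the displayed integer vector. Then <v, e_j> = <v, u_j> / sqrt(<u_j, u_j>), so |<v, e_j>|^2 = <v, u_j>^2 / <u_j, u_j>.
Coefficients: <v, e_1> = -8/sqrt(12), <v, e_2> = -1/sqrt(42).
Square and sum: Σ |<v, e_j>|^2 = 75/14.
Compute ||v||^2 = v·v = 6.
Deficit = 6 − 75/14 = 9/14 ≥ 0, confirming Bessel's inequality. (The deficit equals ||v − Σ <v,e_j> e_j||^2, the squared distance from v to span{e_j}.)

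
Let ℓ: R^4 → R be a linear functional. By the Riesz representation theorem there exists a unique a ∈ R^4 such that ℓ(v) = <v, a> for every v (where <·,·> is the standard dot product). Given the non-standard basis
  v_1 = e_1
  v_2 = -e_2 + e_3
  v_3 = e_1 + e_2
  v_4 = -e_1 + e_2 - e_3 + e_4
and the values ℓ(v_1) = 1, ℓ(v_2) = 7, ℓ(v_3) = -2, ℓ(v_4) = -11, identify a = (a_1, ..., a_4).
a = (1, -3, 4, -3)

Write a = (a_1, ..., a_4) in the standard basis. For each basis vector v_i, ℓ(v_i) = <v_i, a> is a linear equation in the a_j's. Collect the n equations into a matrix system V a = ℓ, where row i of V is v_i (expressed in the standard basis). Since V is invertible (lower-triangular with 1s on the diagonal, up to permutation), solve by back-substitution:
  V =
[[1, 0, 0, 0],
 [0, -1, 1, 0],
 [1, 1, 0, 0],
 [-1, 1, -1, 1]]
  V a = (1, 7, -2, -11)
Solving gives a = (1, -3, 4, -3).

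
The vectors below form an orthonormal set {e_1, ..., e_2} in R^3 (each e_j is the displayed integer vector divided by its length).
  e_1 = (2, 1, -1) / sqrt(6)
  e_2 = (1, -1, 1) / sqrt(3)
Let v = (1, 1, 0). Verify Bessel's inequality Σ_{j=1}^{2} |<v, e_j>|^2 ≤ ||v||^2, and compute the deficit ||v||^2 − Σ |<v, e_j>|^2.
Σ |<v, e_j>|^2 = 3/2; ||v||^2 = 2; deficit = 1/2

Write each e_j = u_j / sqrt(<u_j, u_j>) where u_j is the displayed integer vector. Then <v, e_j> = <v, u_j> / sqrt(<u_j, u_j>), so |<v, e_j>|^2 = <v, u_j>^2 / <u_j, u_j>.
Coefficients: <v, e_1> = 3/sqrt(6), <v, e_2> = 0/sqrt(3).
Square and sum: Σ |<v, e_j>|^2 = 3/2.
Compute ||v||^2 = v·v = 2.
Deficit = 2 − 3/2 = 1/2 ≥ 0, confirming Bessel's inequality. (The deficit equals ||v − Σ <v,e_j> e_j||^2, the squared distance from v to span{e_j}.)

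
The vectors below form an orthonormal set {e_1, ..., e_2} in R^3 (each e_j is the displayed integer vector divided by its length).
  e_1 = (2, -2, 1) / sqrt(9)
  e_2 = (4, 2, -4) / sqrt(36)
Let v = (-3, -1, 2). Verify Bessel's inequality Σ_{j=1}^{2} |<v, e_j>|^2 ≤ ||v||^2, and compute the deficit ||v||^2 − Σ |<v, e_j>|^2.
Σ |<v, e_j>|^2 = 125/9; ||v||^2 = 14; deficit = 1/9

Write each e_j = u_j / sqrt(<u_j, u_j>) where u_j is the displayed integer vector. Then <v, e_j> = <v, u_j> / sqrt(<u_j, u_j>), so |<v, e_j>|^2 = <v, u_j>^2 / <u_j, u_j>.
Coefficients: <v, e_1> = -2/sqrt(9), <v, e_2> = -22/sqrt(36).
Square and sum: Σ |<v, e_j>|^2 = 125/9.
Compute ||v||^2 = v·v = 14.
Deficit = 14 − 125/9 = 1/9 ≥ 0, confirming Bessel's inequality. (The deficit equals ||v − Σ <v,e_j> e_j||^2, the squared distance from v to span{e_j}.)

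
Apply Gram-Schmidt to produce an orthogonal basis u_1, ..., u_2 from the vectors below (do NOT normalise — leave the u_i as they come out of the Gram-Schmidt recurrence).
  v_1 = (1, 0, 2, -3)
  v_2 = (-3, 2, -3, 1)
Orthogonal basis:
  u_1 = (1, 0, 2, -3)
  u_2 = (-15/7, 2, -9/7, -11/7)

Apply the Gram-Schmidt recurrence
  u_1 = v_1
  u_i = v_i − Σ_{j<i} ((v_i · u_j) / (u_j · u_j)) · u_j.

Step by step this gives:
  u_1 = (1, 0, 2, -3)
  u_2 = (-15/7, 2, -9/7, -11/7)

Orthogonality check:
  u_2 · u_1 = 0 (should be 0)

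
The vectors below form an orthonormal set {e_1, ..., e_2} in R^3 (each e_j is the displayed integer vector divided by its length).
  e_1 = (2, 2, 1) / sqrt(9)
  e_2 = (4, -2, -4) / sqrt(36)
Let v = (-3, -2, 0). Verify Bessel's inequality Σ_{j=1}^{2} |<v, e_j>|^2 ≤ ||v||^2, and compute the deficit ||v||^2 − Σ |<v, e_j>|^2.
Σ |<v, e_j>|^2 = 116/9; ||v||^2 = 13; deficit = 1/9

Write each e_j = u_j / sqrt(<u_j, u_j>) where u_j is the displayed integer vector. Then <v, e_j> = <v, u_j> / sqrt(<u_j, u_j>), so |<v, e_j>|^2 = <v, u_j>^2 / <u_j, u_j>.
Coefficients: <v, e_1> = -10/sqrt(9), <v, e_2> = -8/sqrt(36).
Square and sum: Σ |<v, e_j>|^2 = 116/9.
Compute ||v||^2 = v·v = 13.
Deficit = 13 − 116/9 = 1/9 ≥ 0, confirming Bessel's inequality. (The deficit equals ||v − Σ <v,e_j> e_j||^2, the squared distance from v to span{e_j}.)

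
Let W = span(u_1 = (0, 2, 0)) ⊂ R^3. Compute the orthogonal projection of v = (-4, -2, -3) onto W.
proj_W(v) = (0, -2, 0)

Set up U = [u_1 | ... | u_1] ∈ R^(3×1). The projector onto W = col(U) is P = U (U^T U)^(-1) U^T.
Compute U^T U =
  [4],
and U^T v = (-4).
Solve U^T U · c = U^T v for the coefficients: c = (-1). The projection is proj_W(v) = U c.
Check: (v - proj_W(v)) · u_1 = 0  (should be 0).
Result: proj_W(v) = (0, -2, 0).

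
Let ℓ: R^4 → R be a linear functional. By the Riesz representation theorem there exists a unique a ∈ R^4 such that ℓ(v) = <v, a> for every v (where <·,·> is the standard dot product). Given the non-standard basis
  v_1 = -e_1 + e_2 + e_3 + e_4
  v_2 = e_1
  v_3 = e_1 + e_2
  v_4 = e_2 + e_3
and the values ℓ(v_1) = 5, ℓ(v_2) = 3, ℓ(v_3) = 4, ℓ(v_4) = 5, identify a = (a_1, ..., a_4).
a = (3, 1, 4, 3)

Write a = (a_1, ..., a_4) in the standard basis. For each basis vector v_i, ℓ(v_i) = <v_i, a> is a linear equation in the a_j's. Collect the n equations into a matrix system V a = ℓ, where row i of V is v_i (expressed in the standard basis). Since V is invertible (lower-triangular with 1s on the diagonal, up to permutation), solve by back-substitution:
  V =
[[-1, 1, 1, 1],
 [1, 0, 0, 0],
 [1, 1, 0, 0],
 [0, 1, 1, 0]]
  V a = (5, 3, 4, 5)
Solving gives a = (3, 1, 4, 3).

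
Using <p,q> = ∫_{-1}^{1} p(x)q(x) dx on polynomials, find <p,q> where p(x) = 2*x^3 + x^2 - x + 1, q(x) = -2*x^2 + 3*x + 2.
<p,q> = 18/5

Expand the product: p(x)·q(x) = -4*x^5 + 4*x^4 + 9*x^3 - 3*x^2 + x + 2.
∫_{-1}^{1} of each monomial x^k gives [2/(k+1) if k even, 0 if k odd]. Integrating term-by-term (or equivalently evaluating the antiderivative F(x) = -2*x^6/3 + 4*x^5/5 + 9*x^4/4 - x^3 + x^2/2 + 2*x at the endpoints):
  F(1) − F(−1) = 233/60 − (17/60) = 18/5.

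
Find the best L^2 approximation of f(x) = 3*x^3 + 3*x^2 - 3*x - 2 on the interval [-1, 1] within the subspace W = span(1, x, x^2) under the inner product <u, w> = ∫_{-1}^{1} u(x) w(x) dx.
g(x) = 3*x^2 - 6*x/5 - 2

The best approximation g ∈ W is the orthogonal projection of f onto W. Writing g = a_0 + a_1 x + a_2 x^2, the coefficients solve the normal equations G · a = b where
  G_{ij} = <φ_i, φ_j> and b_i = <f, φ_i>, with φ_0 = 1, φ_1 = x, φ_2 = x^2.
G =
  [2, 0, 2/3]
  [0, 2/3, 0]
  [2/3, 0, 2/5],
b = (-2, -4/5, -2/15).
Solving gives a_0 = -2, a_1 = -6/5, a_2 = 3, so
  g(x) = 3*x^2 - 6*x/5 - 2.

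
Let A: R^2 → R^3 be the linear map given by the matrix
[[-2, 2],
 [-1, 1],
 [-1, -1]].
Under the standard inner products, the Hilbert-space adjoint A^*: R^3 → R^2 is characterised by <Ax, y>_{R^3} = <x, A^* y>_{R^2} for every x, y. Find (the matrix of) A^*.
A^* = A^T =
[[-2, -1, -1],
 [2, 1, -1]]

For real matrices with standard dot products, the defining identity <Ax, y> = <x, A^* y> gives (Ax)^T y = x^T (A^*) y, i.e. x^T A^T y = x^T (A^*) y. Since this holds for all x, y, we must have A^* = A^T. Therefore
A^* =
[[-2, -1, -1],
 [2, 1, -1]].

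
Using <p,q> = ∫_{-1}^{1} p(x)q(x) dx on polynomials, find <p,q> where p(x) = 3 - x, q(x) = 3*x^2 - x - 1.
<p,q> = 2/3

Expand the product: p(x)·q(x) = -3*x^3 + 10*x^2 - 2*x - 3.
∫_{-1}^{1} of each monomial x^k gives [2/(k+1) if k even, 0 if k odd]. Integrating term-by-term (or equivalently evaluating the antiderivative F(x) = -3*x^4/4 + 10*x^3/3 - x^2 - 3*x at the endpoints):
  F(1) − F(−1) = -17/12 − (-25/12) = 2/3.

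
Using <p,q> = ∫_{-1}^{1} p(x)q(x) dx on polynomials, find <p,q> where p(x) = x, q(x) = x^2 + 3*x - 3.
<p,q> = 2

Expand the product: p(x)·q(x) = x^3 + 3*x^2 - 3*x.
∫_{-1}^{1} of each monomial x^k gives [2/(k+1) if k even, 0 if k odd]. Integrating term-by-term (or equivalently evaluating the antiderivative F(x) = x^4/4 + x^3 - 3*x^2/2 at the endpoints):
  F(1) − F(−1) = -1/4 − (-9/4) = 2.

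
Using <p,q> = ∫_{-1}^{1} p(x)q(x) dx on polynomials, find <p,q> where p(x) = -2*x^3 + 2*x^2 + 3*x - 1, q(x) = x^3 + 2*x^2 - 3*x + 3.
<p,q> = -494/105

Expand the product: p(x)·q(x) = -2*x^6 - 2*x^5 + 13*x^4 - 7*x^3 - 5*x^2 + 12*x - 3.
∫_{-1}^{1} of each monomial x^k gives [2/(k+1) if k even, 0 if k odd]. Integrating term-by-term (or equivalently evaluating the antiderivative F(x) = -2*x^7/7 - x^6/3 + 13*x^5/5 - 7*x^4/4 - 5*x^3/3 + 6*x^2 - 3*x at the endpoints):
  F(1) − F(−1) = 219/140 − (2633/420) = -494/105.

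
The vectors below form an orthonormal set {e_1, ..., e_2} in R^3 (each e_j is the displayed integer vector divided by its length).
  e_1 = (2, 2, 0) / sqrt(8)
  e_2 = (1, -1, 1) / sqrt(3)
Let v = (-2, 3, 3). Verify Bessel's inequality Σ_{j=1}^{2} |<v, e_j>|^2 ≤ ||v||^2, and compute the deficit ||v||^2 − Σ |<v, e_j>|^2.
Σ |<v, e_j>|^2 = 11/6; ||v||^2 = 22; deficit = 121/6

Write each e_j = u_j / sqrt(<u_j, u_j>) where u_j is the displayed integer vector. Then <v, e_j> = <v, u_j> / sqrt(<u_j, u_j>), so |<v, e_j>|^2 = <v, u_j>^2 / <u_j, u_j>.
Coefficients: <v, e_1> = 2/sqrt(8), <v, e_2> = -2/sqrt(3).
Square and sum: Σ |<v, e_j>|^2 = 11/6.
Compute ||v||^2 = v·v = 22.
Deficit = 22 − 11/6 = 121/6 ≥ 0, confirming Bessel's inequality. (The deficit equals ||v − Σ <v,e_j> e_j||^2, the squared distance from v to span{e_j}.)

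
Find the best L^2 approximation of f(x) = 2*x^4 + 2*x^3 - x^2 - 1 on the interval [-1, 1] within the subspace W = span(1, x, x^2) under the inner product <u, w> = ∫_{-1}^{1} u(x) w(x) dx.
g(x) = 5*x^2/7 + 6*x/5 - 41/35

The best approximation g ∈ W is the orthogonal projection of f onto W. Writing g = a_0 + a_1 x + a_2 x^2, the coefficients solve the normal equations G · a = b where
  G_{ij} = <φ_i, φ_j> and b_i = <f, φ_i>, with φ_0 = 1, φ_1 = x, φ_2 = x^2.
G =
  [2, 0, 2/3]
  [0, 2/3, 0]
  [2/3, 0, 2/5],
b = (-28/15, 4/5, -52/105).
Solving gives a_0 = -41/35, a_1 = 6/5, a_2 = 5/7, so
  g(x) = 5*x^2/7 + 6*x/5 - 41/35.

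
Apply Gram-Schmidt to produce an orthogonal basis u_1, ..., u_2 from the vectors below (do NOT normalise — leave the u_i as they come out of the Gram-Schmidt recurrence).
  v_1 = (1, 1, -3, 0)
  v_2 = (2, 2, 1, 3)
Orthogonal basis:
  u_1 = (1, 1, -3, 0)
  u_2 = (21/11, 21/11, 14/11, 3)

Apply the Gram-Schmidt recurrence
  u_1 = v_1
  u_i = v_i − Σ_{j<i} ((v_i · u_j) / (u_j · u_j)) · u_j.

Step by step this gives:
  u_1 = (1, 1, -3, 0)
  u_2 = (21/11, 21/11, 14/11, 3)

Orthogonality check:
  u_2 · u_1 = 0 (should be 0)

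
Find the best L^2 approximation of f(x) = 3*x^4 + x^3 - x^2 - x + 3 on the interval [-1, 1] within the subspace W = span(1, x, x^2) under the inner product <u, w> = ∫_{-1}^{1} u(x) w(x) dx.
g(x) = 11*x^2/7 - 2*x/5 + 96/35

The best approximation g ∈ W is the orthogonal projection of f onto W. Writing g = a_0 + a_1 x + a_2 x^2, the coefficients solve the normal equations G · a = b where
  G_{ij} = <φ_i, φ_j> and b_i = <f, φ_i>, with φ_0 = 1, φ_1 = x, φ_2 = x^2.
G =
  [2, 0, 2/3]
  [0, 2/3, 0]
  [2/3, 0, 2/5],
b = (98/15, -4/15, 86/35).
Solving gives a_0 = 96/35, a_1 = -2/5, a_2 = 11/7, so
  g(x) = 11*x^2/7 - 2*x/5 + 96/35.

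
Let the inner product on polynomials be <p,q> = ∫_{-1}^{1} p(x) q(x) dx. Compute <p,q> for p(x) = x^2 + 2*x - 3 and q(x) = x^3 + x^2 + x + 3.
<p,q> = -232/15

Expand the product: p(x)·q(x) = x^5 + 3*x^4 + 2*x^2 + 3*x - 9.
∫_{-1}^{1} of each monomial x^k gives [2/(k+1) if k even, 0 if k odd]. Integrating term-by-term (or equivalently evaluating the antiderivative F(x) = x^6/6 + 3*x^5/5 + 2*x^3/3 + 3*x^2/2 - 9*x at the endpoints):
  F(1) − F(−1) = -91/15 − (47/5) = -232/15.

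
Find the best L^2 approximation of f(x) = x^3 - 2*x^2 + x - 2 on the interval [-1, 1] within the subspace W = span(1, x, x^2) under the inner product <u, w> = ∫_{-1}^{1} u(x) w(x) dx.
g(x) = -2*x^2 + 8*x/5 - 2

The best approximation g ∈ W is the orthogonal projection of f onto W. Writing g = a_0 + a_1 x + a_2 x^2, the coefficients solve the normal equations G · a = b where
  G_{ij} = <φ_i, φ_j> and b_i = <f, φ_i>, with φ_0 = 1, φ_1 = x, φ_2 = x^2.
G =
  [2, 0, 2/3]
  [0, 2/3, 0]
  [2/3, 0, 2/5],
b = (-16/3, 16/15, -32/15).
Solving gives a_0 = -2, a_1 = 8/5, a_2 = -2, so
  g(x) = -2*x^2 + 8*x/5 - 2.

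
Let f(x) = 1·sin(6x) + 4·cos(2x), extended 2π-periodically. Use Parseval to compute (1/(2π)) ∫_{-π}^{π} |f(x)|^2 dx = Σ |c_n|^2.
Σ |c_n|^2 = 17/2

Expand |f|^2 and use orthogonality of {sin(nx), cos(mx)} on [-π, π]:
  ∫_{-π}^{π} sin(nx)^2 dx = π, ∫ cos(mx)^2 dx = π, and cross terms integrate to 0.
So ∫_{-π}^{π} f(x)^2 dx = 1^2 · π + 4^2 · π = (1 + 16)π.
Divide by 2π: (1 + 16)/2 = 17/2.
By Parseval, this equals Σ |c_n|^2.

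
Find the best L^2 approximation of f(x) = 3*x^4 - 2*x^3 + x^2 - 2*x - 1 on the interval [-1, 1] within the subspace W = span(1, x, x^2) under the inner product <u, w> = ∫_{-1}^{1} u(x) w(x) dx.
g(x) = 25*x^2/7 - 16*x/5 - 44/35

The best approximation g ∈ W is the orthogonal projection of f onto W. Writing g = a_0 + a_1 x + a_2 x^2, the coefficients solve the normal equations G · a = b where
  G_{ij} = <φ_i, φ_j> and b_i = <f, φ_i>, with φ_0 = 1, φ_1 = x, φ_2 = x^2.
G =
  [2, 0, 2/3]
  [0, 2/3, 0]
  [2/3, 0, 2/5],
b = (-2/15, -32/15, 62/105).
Solving gives a_0 = -44/35, a_1 = -16/5, a_2 = 25/7, so
  g(x) = 25*x^2/7 - 16*x/5 - 44/35.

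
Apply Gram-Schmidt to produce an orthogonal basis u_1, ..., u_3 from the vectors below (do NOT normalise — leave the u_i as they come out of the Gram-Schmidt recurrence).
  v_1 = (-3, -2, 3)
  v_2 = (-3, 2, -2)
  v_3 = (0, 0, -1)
Orthogonal basis:
  u_1 = (-3, -2, 3)
  u_2 = (-69/22, 21/11, -41/22)
  u_3 = (-24/373, -180/373, -144/373)

Apply the Gram-Schmidt recurrence
  u_1 = v_1
  u_i = v_i − Σ_{j<i} ((v_i · u_j) / (u_j · u_j)) · u_j.

Step by step this gives:
  u_1 = (-3, -2, 3)
  u_2 = (-69/22, 21/11, -41/22)
  u_3 = (-24/373, -180/373, -144/373)

Orthogonality check:
  u_2 · u_1 = 0 (should be 0)
  u_3 · u_1 = 0 (should be 0)
  u_3 · u_2 = 0 (should be 0)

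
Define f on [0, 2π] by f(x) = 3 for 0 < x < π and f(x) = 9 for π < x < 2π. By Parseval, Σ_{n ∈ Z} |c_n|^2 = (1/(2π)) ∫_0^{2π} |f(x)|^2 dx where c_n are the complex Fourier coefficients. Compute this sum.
Σ |c_n|^2 = 45

Parseval equates the L^2 energy of f (normalised by 1/(2π)) with the ℓ^2 sum of its Fourier coefficients: (1/(2π)) ∫_0^{2π} |f|^2 = Σ |c_n|^2.
Compute the left side: (1/(2π)) [∫_0^π 3^2 dx + ∫_π^{2π} 9^2 dx] = (1/(2π)) · (9π + 81π) = (9 + 81)/2 = 45.
So Σ_{n ∈ Z} |c_n|^2 = 45.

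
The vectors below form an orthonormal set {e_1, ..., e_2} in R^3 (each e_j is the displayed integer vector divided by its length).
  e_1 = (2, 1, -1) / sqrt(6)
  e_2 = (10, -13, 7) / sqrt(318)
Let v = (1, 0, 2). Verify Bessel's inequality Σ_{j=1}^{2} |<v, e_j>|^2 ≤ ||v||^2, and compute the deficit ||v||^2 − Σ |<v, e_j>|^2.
Σ |<v, e_j>|^2 = 96/53; ||v||^2 = 5; deficit = 169/53

Write each e_j = u_j / sqrt(<u_j, u_j>) where u_j is the displayed integer vector. Then <v, e_j> = <v, u_j> / sqrt(<u_j, u_j>), so |<v, e_j>|^2 = <v, u_j>^2 / <u_j, u_j>.
Coefficients: <v, e_1> = 0/sqrt(6), <v, e_2> = 24/sqrt(318).
Square and sum: Σ |<v, e_j>|^2 = 96/53.
Compute ||v||^2 = v·v = 5.
Deficit = 5 − 96/53 = 169/53 ≥ 0, confirming Bessel's inequality. (The deficit equals ||v − Σ <v,e_j> e_j||^2, the squared distance from v to span{e_j}.)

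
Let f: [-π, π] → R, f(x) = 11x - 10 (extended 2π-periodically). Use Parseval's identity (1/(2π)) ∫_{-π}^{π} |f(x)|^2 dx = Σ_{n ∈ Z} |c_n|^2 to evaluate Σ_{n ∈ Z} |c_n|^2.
Σ |c_n|^2 = 121π^2/3 + 100

Expand and integrate term by term over [-π, π]:
  ∫ (11x)^2 dx = 121·(2π^3/3); ∫ 2·11·(-10)·x dx = 0 (odd integrand); ∫ (-10)^2 dx = 100·2π.
So (1/(2π)) ∫_{-π}^{π} (11x - 10)^2 dx = 121π^2/3 + 100 = 121π^2/3 + 100.
Parseval ⇒ Σ |c_n|^2 = 121π^2/3 + 100.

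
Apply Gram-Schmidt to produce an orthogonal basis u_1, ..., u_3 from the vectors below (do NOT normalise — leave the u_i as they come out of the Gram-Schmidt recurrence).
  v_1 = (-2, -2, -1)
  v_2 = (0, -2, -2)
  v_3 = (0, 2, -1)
Orthogonal basis:
  u_1 = (-2, -2, -1)
  u_2 = (4/3, -2/3, -4/3)
  u_3 = (-2/3, 4/3, -4/3)

Apply the Gram-Schmidt recurrence
  u_1 = v_1
  u_i = v_i − Σ_{j<i} ((v_i · u_j) / (u_j · u_j)) · u_j.

Step by step this gives:
  u_1 = (-2, -2, -1)
  u_2 = (4/3, -2/3, -4/3)
  u_3 = (-2/3, 4/3, -4/3)

Orthogonality check:
  u_2 · u_1 = 0 (should be 0)
  u_3 · u_1 = 0 (should be 0)
  u_3 · u_2 = 0 (should be 0)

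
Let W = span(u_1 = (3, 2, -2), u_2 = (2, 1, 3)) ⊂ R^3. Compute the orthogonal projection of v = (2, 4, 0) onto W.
proj_W(v) = (42/13, 2, -2/13)

Set up U = [u_1 | ... | u_2] ∈ R^(3×2). The projector onto W = col(U) is P = U (U^T U)^(-1) U^T.
Compute U^T U =
  [17, 2]
  [2, 14],
and U^T v = (14, 8).
Solve U^T U · c = U^T v for the coefficients: c = (10/13, 6/13). The projection is proj_W(v) = U c.
Check: (v - proj_W(v)) · u_1 = 0  (should be 0).
Check: (v - proj_W(v)) · u_2 = 0  (should be 0).
Result: proj_W(v) = (42/13, 2, -2/13).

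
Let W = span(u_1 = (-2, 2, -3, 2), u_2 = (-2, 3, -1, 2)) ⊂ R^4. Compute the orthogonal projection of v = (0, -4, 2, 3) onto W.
proj_W(v) = (80/89, -112/89, 56/89, -80/89)

Set up U = [u_1 | ... | u_2] ∈ R^(4×2). The projector onto W = col(U) is P = U (U^T U)^(-1) U^T.
Compute U^T U =
  [21, 17]
  [17, 18],
and U^T v = (-8, -8).
Solve U^T U · c = U^T v for the coefficients: c = (-8/89, -32/89). The projection is proj_W(v) = U c.
Check: (v - proj_W(v)) · u_1 = 0  (should be 0).
Check: (v - proj_W(v)) · u_2 = 0  (should be 0).
Result: proj_W(v) = (80/89, -112/89, 56/89, -80/89).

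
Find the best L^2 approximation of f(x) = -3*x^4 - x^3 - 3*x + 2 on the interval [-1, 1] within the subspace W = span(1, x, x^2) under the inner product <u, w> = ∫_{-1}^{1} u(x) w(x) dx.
g(x) = -18*x^2/7 - 18*x/5 + 79/35

The best approximation g ∈ W is the orthogonal projection of f onto W. Writing g = a_0 + a_1 x + a_2 x^2, the coefficients solve the normal equations G · a = b where
  G_{ij} = <φ_i, φ_j> and b_i = <f, φ_i>, with φ_0 = 1, φ_1 = x, φ_2 = x^2.
G =
  [2, 0, 2/3]
  [0, 2/3, 0]
  [2/3, 0, 2/5],
b = (14/5, -12/5, 10/21).
Solving gives a_0 = 79/35, a_1 = -18/5, a_2 = -18/7, so
  g(x) = -18*x^2/7 - 18*x/5 + 79/35.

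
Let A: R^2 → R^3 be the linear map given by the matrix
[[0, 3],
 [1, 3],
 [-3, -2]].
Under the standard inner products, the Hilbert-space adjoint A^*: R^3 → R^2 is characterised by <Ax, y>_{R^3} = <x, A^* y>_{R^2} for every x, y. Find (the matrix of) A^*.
A^* = A^T =
[[0, 1, -3],
 [3, 3, -2]]

For real matrices with standard dot products, the defining identity <Ax, y> = <x, A^* y> gives (Ax)^T y = x^T (A^*) y, i.e. x^T A^T y = x^T (A^*) y. Since this holds for all x, y, we must have A^* = A^T. Therefore
A^* =
[[0, 1, -3],
 [3, 3, -2]].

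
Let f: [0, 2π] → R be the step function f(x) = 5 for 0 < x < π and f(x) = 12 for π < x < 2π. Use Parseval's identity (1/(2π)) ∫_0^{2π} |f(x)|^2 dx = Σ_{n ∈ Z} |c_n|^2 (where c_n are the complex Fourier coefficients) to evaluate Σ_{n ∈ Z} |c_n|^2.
Σ |c_n|^2 = 169/2

Parseval equates the L^2 energy of f (normalised by 1/(2π)) with the ℓ^2 sum of its Fourier coefficients: (1/(2π)) ∫_0^{2π} |f|^2 = Σ |c_n|^2.
Compute the left side: (1/(2π)) [∫_0^π 5^2 dx + ∫_π^{2π} 12^2 dx] = (1/(2π)) · (25π + 144π) = (25 + 144)/2 = 169/2.
So Σ_{n ∈ Z} |c_n|^2 = 169/2.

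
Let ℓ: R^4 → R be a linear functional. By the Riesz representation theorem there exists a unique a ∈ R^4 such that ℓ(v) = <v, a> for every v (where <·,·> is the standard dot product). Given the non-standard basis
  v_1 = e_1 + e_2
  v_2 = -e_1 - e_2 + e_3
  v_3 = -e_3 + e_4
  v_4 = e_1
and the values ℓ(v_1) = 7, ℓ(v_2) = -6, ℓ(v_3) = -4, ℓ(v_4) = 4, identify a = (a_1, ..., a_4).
a = (4, 3, 1, -3)

Write a = (a_1, ..., a_4) in the standard basis. For each basis vector v_i, ℓ(v_i) = <v_i, a> is a linear equation in the a_j's. Collect the n equations into a matrix system V a = ℓ, where row i of V is v_i (expressed in the standard basis). Since V is invertible (lower-triangular with 1s on the diagonal, up to permutation), solve by back-substitution:
  V =
[[1, 1, 0, 0],
 [-1, -1, 1, 0],
 [0, 0, -1, 1],
 [1, 0, 0, 0]]
  V a = (7, -6, -4, 4)
Solving gives a = (4, 3, 1, -3).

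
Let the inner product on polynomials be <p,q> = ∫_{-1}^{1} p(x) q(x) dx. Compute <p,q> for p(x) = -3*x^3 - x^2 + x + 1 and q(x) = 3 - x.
<p,q> = 68/15

Expand the product: p(x)·q(x) = 3*x^4 - 8*x^3 - 4*x^2 + 2*x + 3.
∫_{-1}^{1} of each monomial x^k gives [2/(k+1) if k even, 0 if k odd]. Integrating term-by-term (or equivalently evaluating the antiderivative F(x) = 3*x^5/5 - 2*x^4 - 4*x^3/3 + x^2 + 3*x at the endpoints):
  F(1) − F(−1) = 19/15 − (-49/15) = 68/15.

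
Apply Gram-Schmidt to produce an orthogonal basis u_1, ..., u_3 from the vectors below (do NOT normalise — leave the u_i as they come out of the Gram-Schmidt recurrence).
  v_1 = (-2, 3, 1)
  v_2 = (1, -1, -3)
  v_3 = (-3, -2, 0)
Orthogonal basis:
  u_1 = (-2, 3, 1)
  u_2 = (-1/7, 5/7, -17/7)
  u_3 = (-136/45, -17/9, -17/45)

Apply the Gram-Schmidt recurrence
  u_1 = v_1
  u_i = v_i − Σ_{j<i} ((v_i · u_j) / (u_j · u_j)) · u_j.

Step by step this gives:
  u_1 = (-2, 3, 1)
  u_2 = (-1/7, 5/7, -17/7)
  u_3 = (-136/45, -17/9, -17/45)

Orthogonality check:
  u_2 · u_1 = 0 (should be 0)
  u_3 · u_1 = 0 (should be 0)
  u_3 · u_2 = 0 (should be 0)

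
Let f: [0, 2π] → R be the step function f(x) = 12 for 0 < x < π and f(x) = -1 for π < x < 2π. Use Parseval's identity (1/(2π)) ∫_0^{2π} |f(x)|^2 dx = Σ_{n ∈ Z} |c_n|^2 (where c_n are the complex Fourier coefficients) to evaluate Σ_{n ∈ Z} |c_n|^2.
Σ |c_n|^2 = 145/2

Parseval equates the L^2 energy of f (normalised by 1/(2π)) with the ℓ^2 sum of its Fourier coefficients: (1/(2π)) ∫_0^{2π} |f|^2 = Σ |c_n|^2.
Compute the left side: (1/(2π)) [∫_0^π 12^2 dx + ∫_π^{2π} (-1)^2 dx] = (1/(2π)) · (144π + 1π) = (144 + 1)/2 = 145/2.
So Σ_{n ∈ Z} |c_n|^2 = 145/2.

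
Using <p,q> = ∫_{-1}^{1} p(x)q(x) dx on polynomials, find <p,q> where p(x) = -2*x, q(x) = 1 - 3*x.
<p,q> = 4

Expand the product: p(x)·q(x) = 6*x^2 - 2*x.
∫_{-1}^{1} of each monomial x^k gives [2/(k+1) if k even, 0 if k odd]. Integrating term-by-term (or equivalently evaluating the antiderivative F(x) = 2*x^3 - x^2 at the endpoints):
  F(1) − F(−1) = 1 − (-3) = 4.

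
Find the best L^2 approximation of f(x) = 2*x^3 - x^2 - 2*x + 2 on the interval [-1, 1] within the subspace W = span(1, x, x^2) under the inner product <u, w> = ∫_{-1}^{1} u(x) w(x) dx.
g(x) = -x^2 - 4*x/5 + 2

The best approximation g ∈ W is the orthogonal projection of f onto W. Writing g = a_0 + a_1 x + a_2 x^2, the coefficients solve the normal equations G · a = b where
  G_{ij} = <φ_i, φ_j> and b_i = <f, φ_i>, with φ_0 = 1, φ_1 = x, φ_2 = x^2.
G =
  [2, 0, 2/3]
  [0, 2/3, 0]
  [2/3, 0, 2/5],
b = (10/3, -8/15, 14/15).
Solving gives a_0 = 2, a_1 = -4/5, a_2 = -1, so
  g(x) = -x^2 - 4*x/5 + 2.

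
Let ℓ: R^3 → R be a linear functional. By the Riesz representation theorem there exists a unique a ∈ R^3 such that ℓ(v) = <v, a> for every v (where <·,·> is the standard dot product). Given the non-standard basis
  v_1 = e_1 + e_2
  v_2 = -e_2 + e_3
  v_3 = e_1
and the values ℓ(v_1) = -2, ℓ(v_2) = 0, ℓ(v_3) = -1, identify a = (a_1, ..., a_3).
a = (-1, -1, -1)

Write a = (a_1, ..., a_3) in the standard basis. For each basis vector v_i, ℓ(v_i) = <v_i, a> is a linear equation in the a_j's. Collect the n equations into a matrix system V a = ℓ, where row i of V is v_i (expressed in the standard basis). Since V is invertible (lower-triangular with 1s on the diagonal, up to permutation), solve by back-substitution:
  V =
[[1, 1, 0],
 [0, -1, 1],
 [1, 0, 0]]
  V a = (-2, 0, -1)
Solving gives a = (-1, -1, -1).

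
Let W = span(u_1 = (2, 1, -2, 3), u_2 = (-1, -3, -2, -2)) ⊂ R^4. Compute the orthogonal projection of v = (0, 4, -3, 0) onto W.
proj_W(v) = (314/275, 252/275, -8/11, 98/55)

Set up U = [u_1 | ... | u_2] ∈ R^(4×2). The projector onto W = col(U) is P = U (U^T U)^(-1) U^T.
Compute U^T U =
  [18, -7]
  [-7, 18],
and U^T v = (10, -6).
Solve U^T U · c = U^T v for the coefficients: c = (138/275, -38/275). The projection is proj_W(v) = U c.
Check: (v - proj_W(v)) · u_1 = 0  (should be 0).
Check: (v - proj_W(v)) · u_2 = 0  (should be 0).
Result: proj_W(v) = (314/275, 252/275, -8/11, 98/55).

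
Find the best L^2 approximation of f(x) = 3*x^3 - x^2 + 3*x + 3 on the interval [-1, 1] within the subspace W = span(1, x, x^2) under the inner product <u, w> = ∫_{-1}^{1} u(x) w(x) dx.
g(x) = -x^2 + 24*x/5 + 3

The best approximation g ∈ W is the orthogonal projection of f onto W. Writing g = a_0 + a_1 x + a_2 x^2, the coefficients solve the normal equations G · a = b where
  G_{ij} = <φ_i, φ_j> and b_i = <f, φ_i>, with φ_0 = 1, φ_1 = x, φ_2 = x^2.
G =
  [2, 0, 2/3]
  [0, 2/3, 0]
  [2/3, 0, 2/5],
b = (16/3, 16/5, 8/5).
Solving gives a_0 = 3, a_1 = 24/5, a_2 = -1, so
  g(x) = -x^2 + 24*x/5 + 3.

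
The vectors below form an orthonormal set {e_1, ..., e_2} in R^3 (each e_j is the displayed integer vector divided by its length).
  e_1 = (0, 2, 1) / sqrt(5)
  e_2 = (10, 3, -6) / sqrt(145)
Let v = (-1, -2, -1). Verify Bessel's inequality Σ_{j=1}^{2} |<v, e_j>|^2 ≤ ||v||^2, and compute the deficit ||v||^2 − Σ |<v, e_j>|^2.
Σ |<v, e_j>|^2 = 165/29; ||v||^2 = 6; deficit = 9/29

Write each e_j = u_j / sqrt(<u_j, u_j>) where u_j is the displayed integer vector. Then <v, e_j> = <v, u_j> / sqrt(<u_j, u_j>), so |<v, e_j>|^2 = <v, u_j>^2 / <u_j, u_j>.
Coefficients: <v, e_1> = -5/sqrt(5), <v, e_2> = -10/sqrt(145).
Square and sum: Σ |<v, e_j>|^2 = 165/29.
Compute ||v||^2 = v·v = 6.
Deficit = 6 − 165/29 = 9/29 ≥ 0, confirming Bessel's inequality. (The deficit equals ||v − Σ <v,e_j> e_j||^2, the squared distance from v to span{e_j}.)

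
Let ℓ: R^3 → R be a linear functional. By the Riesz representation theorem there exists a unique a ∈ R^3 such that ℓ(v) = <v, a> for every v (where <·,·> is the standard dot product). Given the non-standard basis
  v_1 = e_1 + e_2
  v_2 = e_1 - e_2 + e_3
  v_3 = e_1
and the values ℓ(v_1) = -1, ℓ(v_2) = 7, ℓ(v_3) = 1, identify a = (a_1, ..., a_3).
a = (1, -2, 4)

Write a = (a_1, ..., a_3) in the standard basis. For each basis vector v_i, ℓ(v_i) = <v_i, a> is a linear equation in the a_j's. Collect the n equations into a matrix system V a = ℓ, where row i of V is v_i (expressed in the standard basis). Since V is invertible (lower-triangular with 1s on the diagonal, up to permutation), solve by back-substitution:
  V =
[[1, 1, 0],
 [1, -1, 1],
 [1, 0, 0]]
  V a = (-1, 7, 1)
Solving gives a = (1, -2, 4).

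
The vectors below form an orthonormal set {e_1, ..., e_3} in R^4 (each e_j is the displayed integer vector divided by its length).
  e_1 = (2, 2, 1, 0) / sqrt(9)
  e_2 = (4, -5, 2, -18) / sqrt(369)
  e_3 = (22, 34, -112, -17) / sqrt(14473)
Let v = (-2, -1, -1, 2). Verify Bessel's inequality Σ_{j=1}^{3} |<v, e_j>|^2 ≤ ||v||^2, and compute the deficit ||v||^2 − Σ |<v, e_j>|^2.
Σ |<v, e_j>|^2 = 10; ||v||^2 = 10; deficit = 0

Write each e_j = u_j / sqrt(<u_j, u_j>) where u_j is the displayed integer vector. Then <v, e_j> = <v, u_j> / sqrt(<u_j, u_j>), so |<v, e_j>|^2 = <v, u_j>^2 / <u_j, u_j>.
Coefficients: <v, e_1> = -7/sqrt(9), <v, e_2> = -41/sqrt(369), <v, e_3> = 0/sqrt(14473).
Square and sum: Σ |<v, e_j>|^2 = 10.
Compute ||v||^2 = v·v = 10.
Deficit = 10 − 10 = 0 ≥ 0, confirming Bessel's inequality. (The deficit equals ||v − Σ <v,e_j> e_j||^2, the squared distance from v to span{e_j}.)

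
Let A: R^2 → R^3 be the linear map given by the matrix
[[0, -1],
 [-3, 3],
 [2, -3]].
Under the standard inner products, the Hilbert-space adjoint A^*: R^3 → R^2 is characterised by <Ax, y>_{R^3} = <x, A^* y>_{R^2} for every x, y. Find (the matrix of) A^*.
A^* = A^T =
[[0, -3, 2],
 [-1, 3, -3]]

For real matrices with standard dot products, the defining identity <Ax, y> = <x, A^* y> gives (Ax)^T y = x^T (A^*) y, i.e. x^T A^T y = x^T (A^*) y. Since this holds for all x, y, we must have A^* = A^T. Therefore
A^* =
[[0, -3, 2],
 [-1, 3, -3]].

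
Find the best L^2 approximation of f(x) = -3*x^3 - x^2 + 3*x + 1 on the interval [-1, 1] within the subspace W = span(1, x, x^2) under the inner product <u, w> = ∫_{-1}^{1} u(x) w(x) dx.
g(x) = -x^2 + 6*x/5 + 1

The best approximation g ∈ W is the orthogonal projection of f onto W. Writing g = a_0 + a_1 x + a_2 x^2, the coefficients solve the normal equations G · a = b where
  G_{ij} = <φ_i, φ_j> and b_i = <f, φ_i>, with φ_0 = 1, φ_1 = x, φ_2 = x^2.
G =
  [2, 0, 2/3]
  [0, 2/3, 0]
  [2/3, 0, 2/5],
b = (4/3, 4/5, 4/15).
Solving gives a_0 = 1, a_1 = 6/5, a_2 = -1, so
  g(x) = -x^2 + 6*x/5 + 1.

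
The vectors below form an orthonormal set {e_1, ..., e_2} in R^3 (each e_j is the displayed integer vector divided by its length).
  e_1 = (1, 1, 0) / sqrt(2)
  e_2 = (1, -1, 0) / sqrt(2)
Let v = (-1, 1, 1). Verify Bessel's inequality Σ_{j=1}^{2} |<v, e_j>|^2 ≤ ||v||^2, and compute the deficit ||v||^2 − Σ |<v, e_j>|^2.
Σ |<v, e_j>|^2 = 2; ||v||^2 = 3; deficit = 1

Write each e_j = u_j / sqrt(<u_j, u_j>) where u_j is the displayed integer vector. Then <v, e_j> = <v, u_j> / sqrt(<u_j, u_j>), so |<v, e_j>|^2 = <v, u_j>^2 / <u_j, u_j>.
Coefficients: <v, e_1> = 0/sqrt(2), <v, e_2> = -2/sqrt(2).
Square and sum: Σ |<v, e_j>|^2 = 2.
Compute ||v||^2 = v·v = 3.
Deficit = 3 − 2 = 1 ≥ 0, confirming Bessel's inequality. (The deficit equals ||v − Σ <v,e_j> e_j||^2, the squared distance from v to span{e_j}.)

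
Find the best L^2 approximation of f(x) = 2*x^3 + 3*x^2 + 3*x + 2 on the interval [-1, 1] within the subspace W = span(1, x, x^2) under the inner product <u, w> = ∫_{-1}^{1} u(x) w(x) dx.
g(x) = 3*x^2 + 21*x/5 + 2

The best approximation g ∈ W is the orthogonal projection of f onto W. Writing g = a_0 + a_1 x + a_2 x^2, the coefficients solve the normal equations G · a = b where
  G_{ij} = <φ_i, φ_j> and b_i = <f, φ_i>, with φ_0 = 1, φ_1 = x, φ_2 = x^2.
G =
  [2, 0, 2/3]
  [0, 2/3, 0]
  [2/3, 0, 2/5],
b = (6, 14/5, 38/15).
Solving gives a_0 = 2, a_1 = 21/5, a_2 = 3, so
  g(x) = 3*x^2 + 21*x/5 + 2.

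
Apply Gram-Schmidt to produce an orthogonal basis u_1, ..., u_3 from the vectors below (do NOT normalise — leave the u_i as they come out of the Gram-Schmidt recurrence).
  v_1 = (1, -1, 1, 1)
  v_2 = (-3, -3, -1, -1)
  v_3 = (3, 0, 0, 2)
Orthogonal basis:
  u_1 = (1, -1, 1, 1)
  u_2 = (-5/2, -7/2, -1/2, -1/2)
  u_3 = (12/19, -6/19, -28/19, 10/19)

Apply the Gram-Schmidt recurrence
  u_1 = v_1
  u_i = v_i − Σ_{j<i} ((v_i · u_j) / (u_j · u_j)) · u_j.

Step by step this gives:
  u_1 = (1, -1, 1, 1)
  u_2 = (-5/2, -7/2, -1/2, -1/2)
  u_3 = (12/19, -6/19, -28/19, 10/19)

Orthogonality check:
  u_2 · u_1 = 0 (should be 0)
  u_3 · u_1 = 0 (should be 0)
  u_3 · u_2 = 0 (should be 0)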